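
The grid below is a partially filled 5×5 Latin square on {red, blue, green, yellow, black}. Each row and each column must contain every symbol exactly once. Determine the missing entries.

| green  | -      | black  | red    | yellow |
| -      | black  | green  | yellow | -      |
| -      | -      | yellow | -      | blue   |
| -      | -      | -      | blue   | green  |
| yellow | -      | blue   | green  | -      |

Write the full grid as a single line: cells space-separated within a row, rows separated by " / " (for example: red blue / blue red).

At row 1, column 2: row 1 has {red,green,yellow,black}; column 2 has {black}; that leaves blue.
At row 2, column 5: row 2 has {green,yellow,black}; column 5 has {blue,green,yellow}; that leaves red.
At row 3, column 4: row 3 has {blue,yellow}; column 4 has {red,blue,green,yellow}; that leaves black.
At row 4, column 3: row 4 has {blue,green}; column 3 has {blue,green,yellow,black}; that leaves red.
At row 5, column 2: row 5 has {blue,green,yellow}; column 2 has {blue,black}; that leaves red.
At row 5, column 5: row 5 has {red,blue,green,yellow}; column 5 has {red,blue,green,yellow}; that leaves black.
At row 2, column 1: row 2 has {red,green,yellow,black}; column 1 has {green,yellow}; that leaves blue.
At row 3, column 1: row 3 has {blue,yellow,black}; column 1 has {blue,green,yellow}; that leaves red.
At row 3, column 2: row 3 has {red,blue,yellow,black}; column 2 has {red,blue,black}; that leaves green.
At row 4, column 1: row 4 has {red,blue,green}; column 1 has {red,blue,green,yellow}; that leaves black.
At row 4, column 2: row 4 has {red,blue,green,black}; column 2 has {red,blue,green,black}; that leaves yellow.

green blue black red yellow / blue black green yellow red / red green yellow black blue / black yellow red blue green / yellow red blue green black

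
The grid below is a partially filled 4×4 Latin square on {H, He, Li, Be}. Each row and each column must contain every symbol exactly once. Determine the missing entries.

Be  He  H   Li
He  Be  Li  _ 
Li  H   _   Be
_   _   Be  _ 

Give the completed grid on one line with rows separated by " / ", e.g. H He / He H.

Be He H Li / He Be Li H / Li H He Be / H Li Be He

Cell (r2,c4): row 2 has {He,Li,Be}; column 4 has {Li,Be} → H.
Cell (r3,c3): row 3 has {H,Li,Be}; column 3 has {H,Li,Be} → He.
Cell (r4,c1): row 4 has {Be}; column 1 has {He,Li,Be} → H.
Cell (r4,c2): row 4 has {H,Be}; column 2 has {H,He,Be} → Li.
Cell (r4,c4): row 4 has {H,Li,Be}; column 4 has {H,Li,Be} → He.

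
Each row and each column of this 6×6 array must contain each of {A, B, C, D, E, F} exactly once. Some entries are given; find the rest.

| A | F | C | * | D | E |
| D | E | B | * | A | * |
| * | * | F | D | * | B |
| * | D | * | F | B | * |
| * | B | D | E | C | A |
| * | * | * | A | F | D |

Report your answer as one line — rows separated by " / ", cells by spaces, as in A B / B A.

A F C B D E / D E B C A F / C A F D E B / E D A F B C / F B D E C A / B C E A F D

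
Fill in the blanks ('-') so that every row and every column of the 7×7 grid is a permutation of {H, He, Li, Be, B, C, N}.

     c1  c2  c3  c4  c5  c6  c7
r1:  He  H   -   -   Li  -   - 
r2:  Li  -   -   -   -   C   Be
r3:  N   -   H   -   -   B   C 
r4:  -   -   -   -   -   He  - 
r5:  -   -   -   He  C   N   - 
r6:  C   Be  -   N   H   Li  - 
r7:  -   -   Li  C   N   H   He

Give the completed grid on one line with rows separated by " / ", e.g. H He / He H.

He H C B Li Be N / Li N B H He C Be / N He H Li Be B C / H C N Be B He Li / B Li Be He C N H / C Be He N H Li B / Be B Li C N H He

(r1,c6) = Be
(r6,c7) = B
(r7,c2) = B
(r1,c4) = B
(r1,c7) = N
(r2,c4) = H
(r5,c2) = Li
(r5,c7) = H
(r6,c3) = He
(r7,c1) = Be
(r1,c3) = C
(r3,c2) = He
(r3,c5) = Be
(r4,c5) = B
(r4,c7) = Li
(r5,c1) = B
(r5,c3) = Be
(r2,c2) = N
(r2,c3) = B
(r2,c5) = He
(r3,c4) = Li
(r4,c1) = H
(r4,c2) = C
(r4,c3) = N
(r4,c4) = Be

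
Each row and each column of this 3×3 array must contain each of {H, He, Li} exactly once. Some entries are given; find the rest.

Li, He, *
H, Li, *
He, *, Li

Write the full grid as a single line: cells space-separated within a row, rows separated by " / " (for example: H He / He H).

(r1,c3) = H
(r2,c3) = He
(r3,c2) = H

Li He H / H Li He / He H Li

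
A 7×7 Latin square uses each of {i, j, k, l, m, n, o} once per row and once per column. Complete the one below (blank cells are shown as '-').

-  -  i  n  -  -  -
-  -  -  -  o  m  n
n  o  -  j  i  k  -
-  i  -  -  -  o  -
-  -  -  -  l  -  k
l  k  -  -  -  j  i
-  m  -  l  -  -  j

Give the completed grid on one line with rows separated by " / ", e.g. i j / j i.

k j i n m l o / j l k i o m n / n o l j i k m / m i n k j o l / o n j m l i k / l k m o n j i / i m o l k n j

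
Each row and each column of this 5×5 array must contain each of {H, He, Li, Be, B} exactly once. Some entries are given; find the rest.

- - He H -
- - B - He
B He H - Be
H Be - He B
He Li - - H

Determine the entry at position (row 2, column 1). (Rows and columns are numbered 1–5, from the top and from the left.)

Li

(r1,c2) = B
(r1,c5) = Li
(r2,c2) = H
(r3,c4) = Li
(r4,c3) = Li
(r5,c3) = Be
(r5,c4) = B
(r1,c1) = Be
(r2,c1) = Li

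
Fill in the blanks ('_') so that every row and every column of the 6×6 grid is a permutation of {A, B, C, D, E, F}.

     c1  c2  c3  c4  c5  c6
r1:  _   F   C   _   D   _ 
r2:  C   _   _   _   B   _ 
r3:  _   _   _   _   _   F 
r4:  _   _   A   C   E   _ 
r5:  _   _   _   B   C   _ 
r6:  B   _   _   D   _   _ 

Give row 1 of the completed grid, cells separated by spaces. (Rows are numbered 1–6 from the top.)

E F C A D B

Cell (r3,c5): row 3 has {F}; column 5 has {B,C,D,E} → A.
Cell (r6,c5): row 6 has {B,D}; column 5 has {A,B,C,D,E} → F.
Cell (r3,c4): row 3 has {A,F}; column 4 has {B,C,D} → E.
Cell (r6,c3): row 6 has {B,D,F}; column 3 has {A,C} → E.
Cell (r1,c4): row 1 has {C,D,F}; column 4 has {B,C,D,E} → A.
Cell (r2,c4): row 2 has {B,C}; column 4 has {A,B,C,D,E} → F.
Cell (r3,c1): row 3 has {A,E,F}; column 1 has {B,C} → D.
Cell (r3,c3): row 3 has {A,D,E,F}; column 3 has {A,C,E} → B.
Cell (r4,c1): row 4 has {A,C,E}; column 1 has {B,C,D} → F.
Cell (r1,c1): row 1 has {A,C,D,F}; column 1 has {B,C,D,F} → E.
Cell (r1,c6): row 1 has {A,C,D,E,F}; column 6 has {F} → B.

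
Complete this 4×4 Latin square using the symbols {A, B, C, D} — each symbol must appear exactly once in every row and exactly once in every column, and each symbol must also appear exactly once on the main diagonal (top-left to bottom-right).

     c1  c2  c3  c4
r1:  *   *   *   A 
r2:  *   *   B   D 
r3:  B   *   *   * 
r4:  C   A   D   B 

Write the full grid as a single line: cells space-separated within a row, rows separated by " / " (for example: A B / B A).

(r1,c1) = D
(r1,c3) = C
(r2,c1) = A
(r2,c2) = C
(r3,c2) = D
(r3,c3) = A
(r3,c4) = C
(r1,c2) = B

D B C A / A C B D / B D A C / C A D B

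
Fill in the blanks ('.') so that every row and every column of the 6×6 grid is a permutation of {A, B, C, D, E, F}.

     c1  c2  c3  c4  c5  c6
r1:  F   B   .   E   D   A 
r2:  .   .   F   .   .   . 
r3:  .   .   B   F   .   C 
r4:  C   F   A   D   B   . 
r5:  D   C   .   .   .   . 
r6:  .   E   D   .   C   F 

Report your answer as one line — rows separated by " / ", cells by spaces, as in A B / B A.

(r1,c3) = C
(r4,c6) = E
(r5,c3) = E
(r5,c6) = B
(r2,c6) = D
(r5,c4) = A
(r5,c5) = F
(r6,c4) = B
(r2,c2) = A
(r2,c4) = C
(r2,c5) = E
(r3,c2) = D
(r3,c5) = A
(r6,c1) = A
(r2,c1) = B
(r3,c1) = E

F B C E D A / B A F C E D / E D B F A C / C F A D B E / D C E A F B / A E D B C F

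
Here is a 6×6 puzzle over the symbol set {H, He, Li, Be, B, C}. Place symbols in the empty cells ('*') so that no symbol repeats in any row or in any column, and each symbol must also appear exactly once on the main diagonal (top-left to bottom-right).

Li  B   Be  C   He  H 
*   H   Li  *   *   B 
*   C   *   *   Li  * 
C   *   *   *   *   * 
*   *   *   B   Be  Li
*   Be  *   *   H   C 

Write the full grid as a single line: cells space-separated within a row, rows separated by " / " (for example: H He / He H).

(r2,c5) = C
(r4,c4) = He
(r4,c5) = B
(r4,c6) = Be
(r5,c2) = He
(r6,c4) = Li
(r2,c4) = Be
(r3,c3) = B
(r3,c4) = H
(r3,c6) = He
(r4,c2) = Li
(r4,c3) = H
(r5,c1) = H
(r5,c3) = C
(r6,c3) = He
(r2,c1) = He
(r3,c1) = Be
(r6,c1) = B

Li B Be C He H / He H Li Be C B / Be C B H Li He / C Li H He B Be / H He C B Be Li / B Be He Li H C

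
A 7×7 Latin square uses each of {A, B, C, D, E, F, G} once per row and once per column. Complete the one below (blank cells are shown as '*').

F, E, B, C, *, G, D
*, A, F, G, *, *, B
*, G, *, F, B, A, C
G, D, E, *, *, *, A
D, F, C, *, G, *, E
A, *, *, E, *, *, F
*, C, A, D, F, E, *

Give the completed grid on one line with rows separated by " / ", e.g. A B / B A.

F E B C A G D / C A F G E D B / E G D F B A C / G D E B C F A / D F C A G B E / A B G E D C F / B C A D F E G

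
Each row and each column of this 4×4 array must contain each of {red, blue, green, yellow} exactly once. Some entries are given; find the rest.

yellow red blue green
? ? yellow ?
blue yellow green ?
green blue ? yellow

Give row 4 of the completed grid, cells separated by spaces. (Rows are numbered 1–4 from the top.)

row 2 has {yellow}; column 1 has {blue,green,yellow} — only red is left for (r2,c1).
row 2 has {red,yellow}; column 2 has {red,blue,yellow} — only green is left for (r2,c2).
row 2 has {red,green,yellow}; column 4 has {green,yellow} — only blue is left for (r2,c4).
row 3 has {blue,green,yellow}; column 4 has {blue,green,yellow} — only red is left for (r3,c4).
row 4 has {blue,green,yellow}; column 3 has {blue,green,yellow} — only red is left for (r4,c3).

green blue red yellow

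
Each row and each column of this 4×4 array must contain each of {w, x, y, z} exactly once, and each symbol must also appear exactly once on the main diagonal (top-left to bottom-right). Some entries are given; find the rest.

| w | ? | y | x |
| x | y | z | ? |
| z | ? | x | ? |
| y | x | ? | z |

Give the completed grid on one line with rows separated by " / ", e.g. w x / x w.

w z y x / x y z w / z w x y / y x w z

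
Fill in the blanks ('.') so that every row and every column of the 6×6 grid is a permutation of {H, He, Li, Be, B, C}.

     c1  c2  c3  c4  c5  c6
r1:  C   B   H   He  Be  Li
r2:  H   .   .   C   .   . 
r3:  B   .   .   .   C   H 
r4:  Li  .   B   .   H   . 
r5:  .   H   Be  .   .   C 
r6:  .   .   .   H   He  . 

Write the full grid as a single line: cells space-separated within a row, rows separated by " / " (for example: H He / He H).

Cell (r4,c4): row 4 has {H,Li,B}; column 4 has {H,He,C} → Be.
Cell (r4,c6): row 4 has {H,Li,Be,B}; column 6 has {H,Li,C} → He.
Cell (r5,c1): row 5 has {H,Be,C}; column 1 has {H,Li,B,C} → He.
Cell (r6,c1): row 6 has {H,He}; column 1 has {H,He,Li,B,C} → Be.
Cell (r6,c6): row 6 has {H,He,Be}; column 6 has {H,He,Li,C} → B.
Cell (r2,c6): row 2 has {H,C}; column 6 has {H,He,Li,B,C} → Be.
Cell (r3,c4): row 3 has {H,B,C}; column 4 has {H,He,Be,C} → Li.
Cell (r4,c2): row 4 has {H,He,Li,Be,B}; column 2 has {H,B} → C.
Cell (r5,c4): row 5 has {H,He,Be,C}; column 4 has {H,He,Li,Be,C} → B.
Cell (r5,c5): row 5 has {H,He,Be,B,C}; column 5 has {H,He,Be,C} → Li.
Cell (r6,c2): row 6 has {H,He,Be,B}; column 2 has {H,B,C} → Li.
Cell (r6,c3): row 6 has {H,He,Li,Be,B}; column 3 has {H,Be,B} → C.
Cell (r2,c2): row 2 has {H,Be,C}; column 2 has {H,Li,B,C} → He.
Cell (r2,c3): row 2 has {H,He,Be,C}; column 3 has {H,Be,B,C} → Li.
Cell (r2,c5): row 2 has {H,He,Li,Be,C}; column 5 has {H,He,Li,Be,C} → B.
Cell (r3,c2): row 3 has {H,Li,B,C}; column 2 has {H,He,Li,B,C} → Be.
Cell (r3,c3): row 3 has {H,Li,Be,B,C}; column 3 has {H,Li,Be,B,C} → He.

C B H He Be Li / H He Li C B Be / B Be He Li C H / Li C B Be H He / He H Be B Li C / Be Li C H He B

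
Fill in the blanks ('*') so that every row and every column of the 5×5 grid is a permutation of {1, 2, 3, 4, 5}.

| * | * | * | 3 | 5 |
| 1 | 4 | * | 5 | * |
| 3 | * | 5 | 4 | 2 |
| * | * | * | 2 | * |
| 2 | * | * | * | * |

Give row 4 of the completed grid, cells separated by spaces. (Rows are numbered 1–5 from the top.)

5 3 4 2 1

row 1 has {3,5}; column 1 has {1,2,3} — only 4 is left for (r1,c1).
row 2 has {1,4,5}; column 5 has {2,5} — only 3 is left for (r2,c5).
row 3 has {2,3,4,5}; column 2 has {4} — only 1 is left for (r3,c2).
row 4 has {2}; column 1 has {1,2,3,4} — only 5 is left for (r4,c1).
row 4 has {2,5}; column 2 has {1,4} — only 3 is left for (r4,c2).
row 5 has {2}; column 2 has {1,3,4} — only 5 is left for (r5,c2).
row 5 has {2,5}; column 4 has {2,3,4,5} — only 1 is left for (r5,c4).
row 5 has {1,2,5}; column 5 has {2,3,5} — only 4 is left for (r5,c5).
row 1 has {3,4,5}; column 2 has {1,3,4,5} — only 2 is left for (r1,c2).
row 1 has {2,3,4,5}; column 3 has {5} — only 1 is left for (r1,c3).
row 2 has {1,3,4,5}; column 3 has {1,5} — only 2 is left for (r2,c3).
row 4 has {2,3,5}; column 3 has {1,2,5} — only 4 is left for (r4,c3).
row 4 has {2,3,4,5}; column 5 has {2,3,4,5} — only 1 is left for (r4,c5).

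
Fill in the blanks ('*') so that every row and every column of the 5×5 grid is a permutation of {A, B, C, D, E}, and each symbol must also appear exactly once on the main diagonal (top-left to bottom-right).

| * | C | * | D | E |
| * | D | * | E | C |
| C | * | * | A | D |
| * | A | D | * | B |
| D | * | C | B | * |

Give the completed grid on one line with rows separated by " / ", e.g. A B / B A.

B C A D E / A D B E C / C B E A D / E A D C B / D E C B A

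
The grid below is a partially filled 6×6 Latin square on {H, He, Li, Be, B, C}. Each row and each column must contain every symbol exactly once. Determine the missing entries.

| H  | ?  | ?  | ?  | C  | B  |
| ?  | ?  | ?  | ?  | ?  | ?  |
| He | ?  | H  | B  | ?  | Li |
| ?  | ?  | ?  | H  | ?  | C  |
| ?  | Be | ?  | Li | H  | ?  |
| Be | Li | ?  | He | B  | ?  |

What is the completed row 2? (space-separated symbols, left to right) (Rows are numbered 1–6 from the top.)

(r1,c2) = He
(r1,c4) = Be
(r2,c4) = C
(r3,c2) = C
(r3,c5) = Be
(r4,c2) = B
(r5,c6) = He
(r6,c3) = C
(r6,c6) = H
(r1,c3) = Li
(r2,c2) = H
(r2,c6) = Be
(r4,c1) = Li
(r4,c5) = He
(r5,c3) = B
(r2,c1) = B
(r2,c3) = He
(r2,c5) = Li

B H He C Li Be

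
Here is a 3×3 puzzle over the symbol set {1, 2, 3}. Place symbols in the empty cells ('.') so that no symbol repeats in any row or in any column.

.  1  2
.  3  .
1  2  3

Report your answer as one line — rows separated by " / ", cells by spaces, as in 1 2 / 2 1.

At row 1, column 1: row 1 has {1,2}; column 1 has {1}; that leaves 3.
At row 2, column 1: row 2 has {3}; column 1 has {1,3}; that leaves 2.
At row 2, column 3: row 2 has {2,3}; column 3 has {2,3}; that leaves 1.

3 1 2 / 2 3 1 / 1 2 3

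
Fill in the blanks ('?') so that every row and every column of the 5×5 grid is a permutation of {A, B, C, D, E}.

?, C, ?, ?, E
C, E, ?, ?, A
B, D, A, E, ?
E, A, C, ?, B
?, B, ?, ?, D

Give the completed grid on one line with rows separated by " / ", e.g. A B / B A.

D C B A E / C E D B A / B D A E C / E A C D B / A B E C D

(r3,c5) = C
(r4,c4) = D
(r5,c1) = A
(r5,c3) = E
(r5,c4) = C
(r1,c1) = D
(r1,c3) = B
(r1,c4) = A
(r2,c3) = D
(r2,c4) = B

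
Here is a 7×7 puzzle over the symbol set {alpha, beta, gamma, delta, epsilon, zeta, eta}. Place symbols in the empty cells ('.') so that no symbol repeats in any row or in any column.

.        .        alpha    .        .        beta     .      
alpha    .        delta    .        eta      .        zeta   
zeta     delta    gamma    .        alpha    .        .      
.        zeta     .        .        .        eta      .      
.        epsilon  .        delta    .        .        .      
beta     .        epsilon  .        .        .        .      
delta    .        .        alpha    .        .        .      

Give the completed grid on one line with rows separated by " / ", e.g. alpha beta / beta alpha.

gamma eta alpha zeta epsilon beta delta / alpha beta delta epsilon eta gamma zeta / zeta delta gamma beta alpha epsilon eta / epsilon zeta beta gamma delta eta alpha / eta epsilon zeta delta gamma alpha beta / beta alpha epsilon eta zeta delta gamma / delta gamma eta alpha beta zeta epsilon

row 3 has {alpha,gamma,delta,zeta}; column 6 has {beta,eta} — only epsilon is left for (r3,c6).
row 4 has {zeta,eta}; column 3 has {alpha,gamma,delta,epsilon} — only beta is left for (r4,c3).
row 2 has {alpha,delta,zeta,eta}; column 6 has {beta,epsilon,eta} — only gamma is left for (r2,c6).
row 7 has {alpha,delta}; column 6 has {beta,gamma,epsilon,eta} — only zeta is left for (r7,c6).
row 2 has {alpha,gamma,delta,zeta,eta}; column 2 has {delta,epsilon,zeta} — only beta is left for (r2,c2).
row 2 has {alpha,beta,gamma,delta,zeta,eta}; column 4 has {alpha,delta} — only epsilon is left for (r2,c4).
row 4 has {beta,zeta,eta}; column 4 has {alpha,delta,epsilon} — only gamma is left for (r4,c4).
row 5 has {delta,epsilon}; column 6 has {beta,gamma,epsilon,zeta,eta} — only alpha is left for (r5,c6).
row 6 has {beta,epsilon}; column 6 has {alpha,beta,gamma,epsilon,zeta,eta} — only delta is left for (r6,c6).
row 7 has {alpha,delta,zeta}; column 3 has {alpha,beta,gamma,delta,epsilon} — only eta is left for (r7,c3).
row 4 has {beta,gamma,zeta,eta}; column 1 has {alpha,beta,delta,zeta} — only epsilon is left for (r4,c1).
row 4 has {beta,gamma,epsilon,zeta,eta}; column 5 has {alpha,eta} — only delta is left for (r4,c5).
row 4 has {beta,gamma,delta,epsilon,zeta,eta}; column 7 has {zeta} — only alpha is left for (r4,c7).
row 5 has {alpha,delta,epsilon}; column 3 has {alpha,beta,gamma,delta,epsilon,eta} — only zeta is left for (r5,c3).
row 7 has {alpha,delta,zeta,eta}; column 2 has {beta,delta,epsilon,zeta} — only gamma is left for (r7,c2).
row 1 has {alpha,beta}; column 2 has {beta,gamma,delta,epsilon,zeta} — only eta is left for (r1,c2).
row 1 has {alpha,beta,eta}; column 4 has {alpha,gamma,delta,epsilon} — only zeta is left for (r1,c4).
row 6 has {beta,delta,epsilon}; column 2 has {beta,gamma,delta,epsilon,zeta,eta} — only alpha is left for (r6,c2).
row 6 has {alpha,beta,delta,epsilon}; column 4 has {alpha,gamma,delta,epsilon,zeta} — only eta is left for (r6,c4).
row 6 has {alpha,beta,delta,epsilon,eta}; column 7 has {alpha,zeta} — only gamma is left for (r6,c7).
row 1 has {alpha,beta,zeta,eta}; column 1 has {alpha,beta,delta,epsilon,zeta} — only gamma is left for (r1,c1).
row 1 has {alpha,beta,gamma,zeta,eta}; column 5 has {alpha,delta,eta} — only epsilon is left for (r1,c5).
row 1 has {alpha,beta,gamma,epsilon,zeta,eta}; column 7 has {alpha,gamma,zeta} — only delta is left for (r1,c7).
row 3 has {alpha,gamma,delta,epsilon,zeta}; column 4 has {alpha,gamma,delta,epsilon,zeta,eta} — only beta is left for (r3,c4).
row 3 has {alpha,beta,gamma,delta,epsilon,zeta}; column 7 has {alpha,gamma,delta,zeta} — only eta is left for (r3,c7).
row 5 has {alpha,delta,epsilon,zeta}; column 1 has {alpha,beta,gamma,delta,epsilon,zeta} — only eta is left for (r5,c1).
row 5 has {alpha,delta,epsilon,zeta,eta}; column 7 has {alpha,gamma,delta,zeta,eta} — only beta is left for (r5,c7).
row 6 has {alpha,beta,gamma,delta,epsilon,eta}; column 5 has {alpha,delta,epsilon,eta} — only zeta is left for (r6,c5).
row 7 has {alpha,gamma,delta,zeta,eta}; column 5 has {alpha,delta,epsilon,zeta,eta} — only beta is left for (r7,c5).
row 7 has {alpha,beta,gamma,delta,zeta,eta}; column 7 has {alpha,beta,gamma,delta,zeta,eta} — only epsilon is left for (r7,c7).
row 5 has {alpha,beta,delta,epsilon,zeta,eta}; column 5 has {alpha,beta,delta,epsilon,zeta,eta} — only gamma is left for (r5,c5).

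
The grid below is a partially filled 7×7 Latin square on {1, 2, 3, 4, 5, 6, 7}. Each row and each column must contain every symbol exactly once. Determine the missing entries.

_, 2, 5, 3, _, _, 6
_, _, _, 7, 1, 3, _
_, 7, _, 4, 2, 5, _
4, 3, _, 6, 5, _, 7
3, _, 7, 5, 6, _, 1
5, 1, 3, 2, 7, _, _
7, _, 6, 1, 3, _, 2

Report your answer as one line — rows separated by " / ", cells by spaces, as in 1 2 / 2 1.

row 1 has {2,3,5,6}; column 1 has {3,4,5,7} — only 1 is left for (r1,c1).
row 1 has {1,2,3,5,6}; column 5 has {1,2,3,5,6,7} — only 4 is left for (r1,c5).
row 1 has {1,2,3,4,5,6}; column 6 has {3,5} — only 7 is left for (r1,c6).
row 3 has {2,4,5,7}; column 1 has {1,3,4,5,7} — only 6 is left for (r3,c1).
row 3 has {2,4,5,6,7}; column 3 has {3,5,6,7} — only 1 is left for (r3,c3).
row 3 has {1,2,4,5,6,7}; column 7 has {1,2,6,7} — only 3 is left for (r3,c7).
row 4 has {3,4,5,6,7}; column 3 has {1,3,5,6,7} — only 2 is left for (r4,c3).
row 4 has {2,3,4,5,6,7}; column 6 has {3,5,7} — only 1 is left for (r4,c6).
row 5 has {1,3,5,6,7}; column 2 has {1,2,3,7} — only 4 is left for (r5,c2).
row 5 has {1,3,4,5,6,7}; column 6 has {1,3,5,7} — only 2 is left for (r5,c6).
row 6 has {1,2,3,5,7}; column 7 has {1,2,3,6,7} — only 4 is left for (r6,c7).
row 7 has {1,2,3,6,7}; column 2 has {1,2,3,4,7} — only 5 is left for (r7,c2).
row 7 has {1,2,3,5,6,7}; column 6 has {1,2,3,5,7} — only 4 is left for (r7,c6).
row 2 has {1,3,7}; column 1 has {1,3,4,5,6,7} — only 2 is left for (r2,c1).
row 2 has {1,2,3,7}; column 2 has {1,2,3,4,5,7} — only 6 is left for (r2,c2).
row 2 has {1,2,3,6,7}; column 3 has {1,2,3,5,6,7} — only 4 is left for (r2,c3).
row 2 has {1,2,3,4,6,7}; column 7 has {1,2,3,4,6,7} — only 5 is left for (r2,c7).
row 6 has {1,2,3,4,5,7}; column 6 has {1,2,3,4,5,7} — only 6 is left for (r6,c6).

1 2 5 3 4 7 6 / 2 6 4 7 1 3 5 / 6 7 1 4 2 5 3 / 4 3 2 6 5 1 7 / 3 4 7 5 6 2 1 / 5 1 3 2 7 6 4 / 7 5 6 1 3 4 2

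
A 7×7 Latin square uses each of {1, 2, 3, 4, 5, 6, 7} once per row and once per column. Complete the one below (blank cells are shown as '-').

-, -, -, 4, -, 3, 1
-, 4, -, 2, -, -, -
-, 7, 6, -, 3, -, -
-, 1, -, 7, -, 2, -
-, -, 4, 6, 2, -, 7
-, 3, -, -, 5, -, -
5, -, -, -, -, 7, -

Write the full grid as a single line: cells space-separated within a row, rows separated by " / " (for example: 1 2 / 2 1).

Cell (r5,c2): row 5 has {2,4,6,7}; column 2 has {1,3,4,7} → 5.
Cell (r5,c6): row 5 has {2,4,5,6,7}; column 6 has {2,3,7} → 1.
Cell (r6,c4): row 6 has {3,5}; column 4 has {2,4,6,7} → 1.
Cell (r7,c4): row 7 has {5,7}; column 4 has {1,2,4,6,7} → 3.
Cell (r3,c4): row 3 has {3,6,7}; column 4 has {1,2,3,4,6,7} → 5.
Cell (r3,c6): row 3 has {3,5,6,7}; column 6 has {1,2,3,7} → 4.
Cell (r3,c7): row 3 has {3,4,5,6,7}; column 7 has {1,7} → 2.
Cell (r5,c1): row 5 has {1,2,4,5,6,7}; column 1 has {5} → 3.
Cell (r6,c6): row 6 has {1,3,5}; column 6 has {1,2,3,4,7} → 6.
Cell (r6,c7): row 6 has {1,3,5,6}; column 7 has {1,2,7} → 4.
Cell (r7,c7): row 7 has {3,5,7}; column 7 has {1,2,4,7} → 6.
Cell (r2,c6): row 2 has {2,4}; column 6 has {1,2,3,4,6,7} → 5.
Cell (r2,c7): row 2 has {2,4,5}; column 7 has {1,2,4,6,7} → 3.
Cell (r3,c1): row 3 has {2,3,4,5,6,7}; column 1 has {3,5} → 1.
Cell (r4,c7): row 4 has {1,2,7}; column 7 has {1,2,3,4,6,7} → 5.
Cell (r7,c2): row 7 has {3,5,6,7}; column 2 has {1,3,4,5,7} → 2.
Cell (r7,c3): row 7 has {2,3,5,6,7}; column 3 has {4,6} → 1.
Cell (r7,c5): row 7 has {1,2,3,5,6,7}; column 5 has {2,3,5} → 4.
Cell (r1,c2): row 1 has {1,3,4}; column 2 has {1,2,3,4,5,7} → 6.
Cell (r1,c5): row 1 has {1,3,4,6}; column 5 has {2,3,4,5} → 7.
Cell (r2,c3): row 2 has {2,3,4,5}; column 3 has {1,4,6} → 7.
Cell (r4,c3): row 4 has {1,2,5,7}; column 3 has {1,4,6,7} → 3.
Cell (r4,c5): row 4 has {1,2,3,5,7}; column 5 has {2,3,4,5,7} → 6.
Cell (r6,c3): row 6 has {1,3,4,5,6}; column 3 has {1,3,4,6,7} → 2.
Cell (r1,c1): row 1 has {1,3,4,6,7}; column 1 has {1,3,5} → 2.
Cell (r1,c3): row 1 has {1,2,3,4,6,7}; column 3 has {1,2,3,4,6,7} → 5.
Cell (r2,c1): row 2 has {2,3,4,5,7}; column 1 has {1,2,3,5} → 6.
Cell (r2,c5): row 2 has {2,3,4,5,6,7}; column 5 has {2,3,4,5,6,7} → 1.
Cell (r4,c1): row 4 has {1,2,3,5,6,7}; column 1 has {1,2,3,5,6} → 4.
Cell (r6,c1): row 6 has {1,2,3,4,5,6}; column 1 has {1,2,3,4,5,6} → 7.

2 6 5 4 7 3 1 / 6 4 7 2 1 5 3 / 1 7 6 5 3 4 2 / 4 1 3 7 6 2 5 / 3 5 4 6 2 1 7 / 7 3 2 1 5 6 4 / 5 2 1 3 4 7 6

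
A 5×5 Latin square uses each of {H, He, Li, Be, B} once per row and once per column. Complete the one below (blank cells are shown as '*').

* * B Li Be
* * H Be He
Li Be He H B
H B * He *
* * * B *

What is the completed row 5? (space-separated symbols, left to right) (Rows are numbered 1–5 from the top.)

(r1,c1) = He
(r1,c2) = H
(r2,c1) = B
(r2,c2) = Li
(r4,c5) = Li
(r5,c1) = Be
(r5,c2) = He
(r5,c3) = Li
(r5,c5) = H

Be He Li B H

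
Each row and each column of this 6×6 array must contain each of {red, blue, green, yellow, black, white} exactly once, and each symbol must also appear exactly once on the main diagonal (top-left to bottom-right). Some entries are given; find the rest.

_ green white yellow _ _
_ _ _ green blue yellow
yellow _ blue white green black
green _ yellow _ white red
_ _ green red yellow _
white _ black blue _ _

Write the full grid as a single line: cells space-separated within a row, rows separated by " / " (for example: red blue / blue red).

red green white yellow black blue / black white red green blue yellow / yellow red blue white green black / green blue yellow black white red / blue black green red yellow white / white yellow black blue red green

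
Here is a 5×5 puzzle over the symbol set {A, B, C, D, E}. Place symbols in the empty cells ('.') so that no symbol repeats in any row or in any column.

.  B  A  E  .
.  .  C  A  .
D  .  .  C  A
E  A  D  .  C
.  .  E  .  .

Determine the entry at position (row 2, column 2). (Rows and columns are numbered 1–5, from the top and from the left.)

(r1,c1) = C
(r1,c5) = D
(r2,c1) = B
(r2,c5) = E
(r3,c2) = E
(r3,c3) = B
(r4,c4) = B
(r5,c1) = A
(r5,c4) = D
(r5,c5) = B
(r2,c2) = D

D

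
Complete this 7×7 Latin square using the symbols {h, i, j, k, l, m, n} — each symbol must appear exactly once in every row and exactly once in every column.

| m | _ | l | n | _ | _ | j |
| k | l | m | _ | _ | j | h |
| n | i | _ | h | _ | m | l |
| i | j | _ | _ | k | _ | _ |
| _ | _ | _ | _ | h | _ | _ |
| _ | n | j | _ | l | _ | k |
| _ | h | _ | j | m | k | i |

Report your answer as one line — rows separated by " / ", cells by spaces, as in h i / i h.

m k l n i h j / k l m i n j h / n i k h j m l / i j h l k n m / j m i k h l n / h n j m l i k / l h n j m k i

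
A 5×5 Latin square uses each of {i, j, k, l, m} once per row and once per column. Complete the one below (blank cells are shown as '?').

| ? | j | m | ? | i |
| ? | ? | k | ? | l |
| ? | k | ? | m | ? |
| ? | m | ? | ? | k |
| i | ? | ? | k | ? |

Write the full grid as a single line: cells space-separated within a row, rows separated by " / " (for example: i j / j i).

k j m l i / m i k j l / l k i m j / j m l i k / i l j k m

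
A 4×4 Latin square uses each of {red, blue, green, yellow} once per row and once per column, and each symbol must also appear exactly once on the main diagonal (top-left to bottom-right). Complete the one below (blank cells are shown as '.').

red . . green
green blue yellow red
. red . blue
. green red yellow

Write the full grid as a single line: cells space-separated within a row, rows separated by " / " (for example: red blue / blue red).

(r1,c2) = yellow
(r1,c3) = blue
(r3,c1) = yellow
(r3,c3) = green
(r4,c1) = blue

red yellow blue green / green blue yellow red / yellow red green blue / blue green red yellow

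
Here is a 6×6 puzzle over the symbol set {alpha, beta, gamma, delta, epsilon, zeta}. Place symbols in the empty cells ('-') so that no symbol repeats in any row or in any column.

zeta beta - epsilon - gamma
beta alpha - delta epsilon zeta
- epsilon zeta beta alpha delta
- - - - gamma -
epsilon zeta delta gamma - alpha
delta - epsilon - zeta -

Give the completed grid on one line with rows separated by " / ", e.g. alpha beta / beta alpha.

zeta beta alpha epsilon delta gamma / beta alpha gamma delta epsilon zeta / gamma epsilon zeta beta alpha delta / alpha delta beta zeta gamma epsilon / epsilon zeta delta gamma beta alpha / delta gamma epsilon alpha zeta beta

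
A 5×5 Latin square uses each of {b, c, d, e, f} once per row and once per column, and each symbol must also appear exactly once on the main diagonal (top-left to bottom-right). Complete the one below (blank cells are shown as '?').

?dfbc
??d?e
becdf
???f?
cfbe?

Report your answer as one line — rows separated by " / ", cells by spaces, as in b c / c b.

(r1,c1): row 1 has {b,c,d,f}; column 1 has {b,c}; the diagonal has {c,f}, so it must be e.
(r2,c1): row 2 has {d,e}; column 1 has {b,c,e}, so it must be f.
(r2,c2): row 2 has {d,e,f}; column 2 has {d,e,f}; the diagonal has {c,e,f}, so it must be b.
(r2,c4): row 2 has {b,d,e,f}; column 4 has {b,d,e,f}, so it must be c.
(r4,c1): row 4 has {f}; column 1 has {b,c,e,f}, so it must be d.
(r4,c2): row 4 has {d,f}; column 2 has {b,d,e,f}, so it must be c.
(r4,c3): row 4 has {c,d,f}; column 3 has {b,c,d,f}, so it must be e.
(r4,c5): row 4 has {c,d,e,f}; column 5 has {c,e,f}, so it must be b.
(r5,c5): row 5 has {b,c,e,f}; column 5 has {b,c,e,f}; the diagonal has {b,c,e,f}, so it must be d.

e d f b c / f b d c e / b e c d f / d c e f b / c f b e d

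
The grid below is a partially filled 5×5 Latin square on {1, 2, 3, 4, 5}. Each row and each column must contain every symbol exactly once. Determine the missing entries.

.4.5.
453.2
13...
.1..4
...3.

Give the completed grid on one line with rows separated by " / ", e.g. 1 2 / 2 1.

(r2,c4) = 1
(r3,c5) = 5
(r4,c4) = 2
(r5,c2) = 2
(r5,c5) = 1
(r1,c5) = 3
(r3,c4) = 4
(r4,c3) = 5
(r5,c1) = 5
(r5,c3) = 4
(r1,c1) = 2
(r1,c3) = 1
(r3,c3) = 2
(r4,c1) = 3

2 4 1 5 3 / 4 5 3 1 2 / 1 3 2 4 5 / 3 1 5 2 4 / 5 2 4 3 1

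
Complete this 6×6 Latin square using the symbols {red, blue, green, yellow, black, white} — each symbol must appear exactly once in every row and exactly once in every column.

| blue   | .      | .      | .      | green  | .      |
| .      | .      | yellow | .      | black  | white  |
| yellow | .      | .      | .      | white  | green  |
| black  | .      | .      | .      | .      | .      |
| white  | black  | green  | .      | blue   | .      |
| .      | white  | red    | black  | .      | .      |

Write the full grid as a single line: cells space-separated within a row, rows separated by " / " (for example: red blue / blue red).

blue yellow white red green black / red blue yellow green black white / yellow red black blue white green / black green blue white red yellow / white black green yellow blue red / green white red black yellow blue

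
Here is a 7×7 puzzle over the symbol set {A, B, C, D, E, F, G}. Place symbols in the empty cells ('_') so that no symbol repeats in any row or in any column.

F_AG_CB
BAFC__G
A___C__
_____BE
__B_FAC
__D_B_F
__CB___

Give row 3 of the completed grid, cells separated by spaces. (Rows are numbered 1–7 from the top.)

A B E F C G D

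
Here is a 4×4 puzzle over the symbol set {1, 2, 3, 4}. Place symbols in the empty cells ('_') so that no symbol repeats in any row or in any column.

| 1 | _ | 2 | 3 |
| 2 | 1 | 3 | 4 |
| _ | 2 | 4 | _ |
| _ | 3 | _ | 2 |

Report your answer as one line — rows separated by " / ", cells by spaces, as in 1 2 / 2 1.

1 4 2 3 / 2 1 3 4 / 3 2 4 1 / 4 3 1 2

(r1,c2) = 4
(r3,c1) = 3
(r3,c4) = 1
(r4,c1) = 4
(r4,c3) = 1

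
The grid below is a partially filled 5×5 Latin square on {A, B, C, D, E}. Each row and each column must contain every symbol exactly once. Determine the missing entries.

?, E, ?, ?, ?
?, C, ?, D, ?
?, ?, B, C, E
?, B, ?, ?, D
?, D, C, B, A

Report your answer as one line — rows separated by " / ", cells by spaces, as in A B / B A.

(r1,c4): row 1 has {E}; column 4 has {B,C,D}, so it must be A.
(r2,c5): row 2 has {C,D}; column 5 has {A,D,E}, so it must be B.
(r3,c2): row 3 has {B,C,E}; column 2 has {B,C,D,E}, so it must be A.
(r4,c4): row 4 has {B,D}; column 4 has {A,B,C,D}, so it must be E.
(r5,c1): row 5 has {A,B,C,D}; column 1 is empty so far, so it must be E.
(r1,c3): row 1 has {A,E}; column 3 has {B,C}, so it must be D.
(r1,c5): row 1 has {A,D,E}; column 5 has {A,B,D,E}, so it must be C.
(r2,c1): row 2 has {B,C,D}; column 1 has {E}, so it must be A.
(r2,c3): row 2 has {A,B,C,D}; column 3 has {B,C,D}, so it must be E.
(r3,c1): row 3 has {A,B,C,E}; column 1 has {A,E}, so it must be D.
(r4,c1): row 4 has {B,D,E}; column 1 has {A,D,E}, so it must be C.
(r4,c3): row 4 has {B,C,D,E}; column 3 has {B,C,D,E}, so it must be A.
(r1,c1): row 1 has {A,C,D,E}; column 1 has {A,C,D,E}, so it must be B.

B E D A C / A C E D B / D A B C E / C B A E D / E D C B A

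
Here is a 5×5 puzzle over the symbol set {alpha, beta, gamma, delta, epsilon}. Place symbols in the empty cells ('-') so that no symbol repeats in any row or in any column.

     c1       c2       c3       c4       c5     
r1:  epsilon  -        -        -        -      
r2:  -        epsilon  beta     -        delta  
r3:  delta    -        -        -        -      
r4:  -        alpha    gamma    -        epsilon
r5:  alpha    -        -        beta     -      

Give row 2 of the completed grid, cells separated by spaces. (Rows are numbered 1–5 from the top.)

gamma epsilon beta alpha delta

row 2 has {beta,delta,epsilon}; column 1 has {alpha,delta,epsilon} — only gamma is left for (r2,c1).
row 2 has {beta,gamma,delta,epsilon}; column 4 has {beta} — only alpha is left for (r2,c4).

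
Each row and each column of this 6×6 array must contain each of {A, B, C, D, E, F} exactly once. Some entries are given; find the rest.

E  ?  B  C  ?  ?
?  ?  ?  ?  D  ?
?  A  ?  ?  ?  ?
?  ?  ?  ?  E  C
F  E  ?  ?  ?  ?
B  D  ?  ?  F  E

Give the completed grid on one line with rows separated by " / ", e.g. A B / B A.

E F B C A D / A C F E D B / C A E D B F / D B A F E C / F E D B C A / B D C A F E

At row 1, column 2: row 1 has {B,C,E}; column 2 has {A,D,E}; that leaves F.
At row 1, column 5: row 1 has {B,C,E,F}; column 5 has {D,E,F}; that leaves A.
At row 1, column 6: row 1 has {A,B,C,E,F}; column 6 has {C,E}; that leaves D.
At row 4, column 2: row 4 has {C,E}; column 2 has {A,D,E,F}; that leaves B.
At row 6, column 4: row 6 has {B,D,E,F}; column 4 has {C}; that leaves A.
At row 2, column 2: row 2 has {D}; column 2 has {A,B,D,E,F}; that leaves C.
At row 6, column 3: row 6 has {A,B,D,E,F}; column 3 has {B}; that leaves C.
At row 2, column 1: row 2 has {C,D}; column 1 has {B,E,F}; that leaves A.
At row 4, column 1: row 4 has {B,C,E}; column 1 has {A,B,E,F}; that leaves D.
At row 4, column 4: row 4 has {B,C,D,E}; column 4 has {A,C}; that leaves F.
At row 3, column 1: row 3 has {A}; column 1 has {A,B,D,E,F}; that leaves C.
At row 3, column 5: row 3 has {A,C}; column 5 has {A,D,E,F}; that leaves B.
At row 3, column 6: row 3 has {A,B,C}; column 6 has {C,D,E}; that leaves F.
At row 4, column 3: row 4 has {B,C,D,E,F}; column 3 has {B,C}; that leaves A.
At row 5, column 3: row 5 has {E,F}; column 3 has {A,B,C}; that leaves D.
At row 5, column 4: row 5 has {D,E,F}; column 4 has {A,C,F}; that leaves B.
At row 5, column 5: row 5 has {B,D,E,F}; column 5 has {A,B,D,E,F}; that leaves C.
At row 5, column 6: row 5 has {B,C,D,E,F}; column 6 has {C,D,E,F}; that leaves A.
At row 2, column 4: row 2 has {A,C,D}; column 4 has {A,B,C,F}; that leaves E.
At row 2, column 6: row 2 has {A,C,D,E}; column 6 has {A,C,D,E,F}; that leaves B.
At row 3, column 3: row 3 has {A,B,C,F}; column 3 has {A,B,C,D}; that leaves E.
At row 3, column 4: row 3 has {A,B,C,E,F}; column 4 has {A,B,C,E,F}; that leaves D.
At row 2, column 3: row 2 has {A,B,C,D,E}; column 3 has {A,B,C,D,E}; that leaves F.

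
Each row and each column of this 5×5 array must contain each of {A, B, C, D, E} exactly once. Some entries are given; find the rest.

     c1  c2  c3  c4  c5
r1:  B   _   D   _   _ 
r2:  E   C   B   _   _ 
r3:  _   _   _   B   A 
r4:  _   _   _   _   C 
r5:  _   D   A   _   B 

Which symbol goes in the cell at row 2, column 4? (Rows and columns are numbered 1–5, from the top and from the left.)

A

(r1,c5) = E
(r2,c5) = D
(r3,c2) = E
(r3,c3) = C
(r4,c3) = E
(r5,c1) = C
(r5,c4) = E
(r1,c2) = A
(r1,c4) = C
(r2,c4) = A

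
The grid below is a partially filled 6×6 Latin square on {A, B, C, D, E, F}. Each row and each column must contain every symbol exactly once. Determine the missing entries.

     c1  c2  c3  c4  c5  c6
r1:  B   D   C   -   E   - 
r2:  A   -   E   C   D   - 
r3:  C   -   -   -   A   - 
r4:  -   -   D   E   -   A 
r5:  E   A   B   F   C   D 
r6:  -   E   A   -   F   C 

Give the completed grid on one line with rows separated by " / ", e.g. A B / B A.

(r1,c4) = A
(r1,c6) = F
(r2,c6) = B
(r3,c3) = F
(r3,c6) = E
(r4,c1) = F
(r4,c5) = B
(r6,c1) = D
(r6,c4) = B
(r2,c2) = F
(r3,c2) = B
(r3,c4) = D
(r4,c2) = C

B D C A E F / A F E C D B / C B F D A E / F C D E B A / E A B F C D / D E A B F C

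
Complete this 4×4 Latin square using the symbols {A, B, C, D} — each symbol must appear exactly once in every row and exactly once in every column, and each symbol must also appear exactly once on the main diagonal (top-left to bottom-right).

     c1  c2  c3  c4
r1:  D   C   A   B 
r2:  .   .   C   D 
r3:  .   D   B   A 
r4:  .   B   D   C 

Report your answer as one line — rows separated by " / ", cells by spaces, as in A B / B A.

D C A B / B A C D / C D B A / A B D C

row 2 has {C,D}; column 2 has {B,C,D}; the diagonal has {B,C,D} — only A is left for (r2,c2).
row 3 has {A,B,D}; column 1 has {D} — only C is left for (r3,c1).
row 4 has {B,C,D}; column 1 has {C,D} — only A is left for (r4,c1).
row 2 has {A,C,D}; column 1 has {A,C,D} — only B is left for (r2,c1).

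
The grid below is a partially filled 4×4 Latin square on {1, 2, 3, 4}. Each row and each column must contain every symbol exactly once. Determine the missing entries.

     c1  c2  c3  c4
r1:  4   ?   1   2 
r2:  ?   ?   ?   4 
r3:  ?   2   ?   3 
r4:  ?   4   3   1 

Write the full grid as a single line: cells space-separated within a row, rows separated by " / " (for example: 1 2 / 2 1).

At row 1, column 2: row 1 has {1,2,4}; column 2 has {2,4}; that leaves 3.
At row 2, column 2: row 2 has {4}; column 2 has {2,3,4}; that leaves 1.
At row 2, column 3: row 2 has {1,4}; column 3 has {1,3}; that leaves 2.
At row 3, column 1: row 3 has {2,3}; column 1 has {4}; that leaves 1.
At row 3, column 3: row 3 has {1,2,3}; column 3 has {1,2,3}; that leaves 4.
At row 4, column 1: row 4 has {1,3,4}; column 1 has {1,4}; that leaves 2.
At row 2, column 1: row 2 has {1,2,4}; column 1 has {1,2,4}; that leaves 3.

4 3 1 2 / 3 1 2 4 / 1 2 4 3 / 2 4 3 1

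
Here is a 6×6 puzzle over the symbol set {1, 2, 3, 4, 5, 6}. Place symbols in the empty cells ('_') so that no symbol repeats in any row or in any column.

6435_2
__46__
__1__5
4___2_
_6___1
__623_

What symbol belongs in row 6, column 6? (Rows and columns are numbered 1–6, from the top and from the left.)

4

row 1 has {2,3,4,5,6}; column 5 has {2,3} — only 1 is left for (r1,c5).
row 2 has {4,6}; column 5 has {1,2,3} — only 5 is left for (r2,c5).
row 2 has {4,5,6}; column 6 has {1,2,5} — only 3 is left for (r2,c6).
row 4 has {2,4}; column 3 has {1,3,4,6} — only 5 is left for (r4,c3).
row 4 has {2,4,5}; column 6 has {1,2,3,5} — only 6 is left for (r4,c6).
row 5 has {1,6}; column 3 has {1,3,4,5,6} — only 2 is left for (r5,c3).
row 5 has {1,2,6}; column 5 has {1,2,3,5} — only 4 is left for (r5,c5).
row 6 has {2,3,6}; column 6 has {1,2,3,5,6} — only 4 is left for (r6,c6).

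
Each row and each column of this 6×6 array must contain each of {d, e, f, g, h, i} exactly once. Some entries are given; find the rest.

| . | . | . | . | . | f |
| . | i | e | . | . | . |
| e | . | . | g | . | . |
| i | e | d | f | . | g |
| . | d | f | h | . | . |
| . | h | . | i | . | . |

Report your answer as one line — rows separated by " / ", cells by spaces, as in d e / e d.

h g i e d f / f i e d g h / e f h g i d / i e d f h g / g d f h e i / d h g i f e

Cell (r1,c2): row 1 has {f}; column 2 has {d,e,h,i} → g.
Cell (r2,c4): row 2 has {e,i}; column 4 has {f,g,h,i} → d.
Cell (r2,c6): row 2 has {d,e,i}; column 6 has {f,g} → h.
Cell (r3,c2): row 3 has {e,g}; column 2 has {d,e,g,h,i} → f.
Cell (r4,c5): row 4 has {d,e,f,g,i}; column 5 is empty so far → h.
Cell (r5,c1): row 5 has {d,f,h}; column 1 has {e,i} → g.
Cell (r6,c3): row 6 has {h,i}; column 3 has {d,e,f} → g.
Cell (r1,c4): row 1 has {f,g}; column 4 has {d,f,g,h,i} → e.
Cell (r2,c1): row 2 has {d,e,h,i}; column 1 has {e,g,i} → f.
Cell (r2,c5): row 2 has {d,e,f,h,i}; column 5 has {h} → g.
Cell (r6,c1): row 6 has {g,h,i}; column 1 has {e,f,g,i} → d.
Cell (r6,c6): row 6 has {d,g,h,i}; column 6 has {f,g,h} → e.
Cell (r1,c1): row 1 has {e,f,g}; column 1 has {d,e,f,g,i} → h.
Cell (r1,c3): row 1 has {e,f,g,h}; column 3 has {d,e,f,g} → i.
Cell (r1,c5): row 1 has {e,f,g,h,i}; column 5 has {g,h} → d.
Cell (r3,c3): row 3 has {e,f,g}; column 3 has {d,e,f,g,i} → h.
Cell (r3,c5): row 3 has {e,f,g,h}; column 5 has {d,g,h} → i.
Cell (r3,c6): row 3 has {e,f,g,h,i}; column 6 has {e,f,g,h} → d.
Cell (r5,c5): row 5 has {d,f,g,h}; column 5 has {d,g,h,i} → e.
Cell (r5,c6): row 5 has {d,e,f,g,h}; column 6 has {d,e,f,g,h} → i.
Cell (r6,c5): row 6 has {d,e,g,h,i}; column 5 has {d,e,g,h,i} → f.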